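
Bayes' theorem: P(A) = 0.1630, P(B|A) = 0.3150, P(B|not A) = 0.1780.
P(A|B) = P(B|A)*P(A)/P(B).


P(B) = P(B|A)*P(A) + P(B|A')*P(A')
= 0.3150*0.1630 + 0.1780*0.8370
= 0.051345 + 0.148986 = 0.200331
P(A|B) = 0.051345/0.200331 = 0.2563

P(A|B) = 0.2563


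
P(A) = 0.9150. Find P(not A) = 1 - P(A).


P(not A) = 1 - 0.9150 = 0.0850

P(not A) = 0.0850


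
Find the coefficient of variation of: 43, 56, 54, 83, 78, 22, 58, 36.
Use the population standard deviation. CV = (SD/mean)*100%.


Mean = 53.7500
SD = 19.0575
CV = (19.0575/53.7500)*100 = 35.4558%

CV = 35.4558%


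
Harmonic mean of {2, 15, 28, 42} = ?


Sum of reciprocals = 1/2 + 1/15 + 1/28 + 1/42 = 0.626190
HM = 4/0.626190 = 6.3878

HM = 6.3878


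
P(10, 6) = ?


P(10,6) = 10!/4!
= 3628800/24
= 151200

P(10,6) = 151200


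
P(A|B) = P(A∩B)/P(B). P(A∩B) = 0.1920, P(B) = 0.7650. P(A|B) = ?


P(A|B) = 0.1920/0.7650 = 0.2510

P(A|B) = 0.2510


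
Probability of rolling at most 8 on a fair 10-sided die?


Favorable outcomes (roll ≤ 8): 8
Total outcomes = 10
P = 8/10 = 0.8000

P = 0.8000


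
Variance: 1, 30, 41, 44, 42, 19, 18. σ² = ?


Mean = 27.8571
Squared deviations: 721.3061, 4.5918, 172.7347, 260.5918, 200.0204, 78.4490, 97.1633
Sum = 1534.8571
Variance = 1534.8571/7 = 219.2653

Variance = 219.2653


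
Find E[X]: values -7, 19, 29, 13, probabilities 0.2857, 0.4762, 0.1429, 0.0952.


E[X] = -7*0.2857 + 19*0.4762 + 29*0.1429 + 13*0.0952
= -1.9999 + 9.0478 + 4.1441 + 1.2376
= 12.4296

E[X] = 12.4296


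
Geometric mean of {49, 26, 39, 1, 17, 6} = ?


Product = 49 × 26 × 39 × 1 × 17 × 6 = 5067972
GM = 5067972^(1/6) = 13.1061

GM = 13.1061


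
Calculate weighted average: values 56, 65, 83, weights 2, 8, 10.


Numerator = 56*2 + 65*8 + 83*10 = 1462
Denominator = 2 + 8 + 10 = 20
WM = 1462/20 = 73.1000

WM = 73.1000


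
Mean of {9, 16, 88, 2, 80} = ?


Sum = 9 + 16 + 88 + 2 + 80 = 195
n = 5
Mean = 195/5 = 39.0000

Mean = 39.0000


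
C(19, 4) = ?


C(19,4) = 19!/(4! × 15!)
= 121645100408832000/(24 × 1307674368000)
= 3876

C(19,4) = 3876


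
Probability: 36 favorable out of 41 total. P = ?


P = 36/41 = 0.8780

P = 0.8780


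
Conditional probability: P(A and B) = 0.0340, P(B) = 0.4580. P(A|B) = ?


P(A|B) = 0.0340/0.4580 = 0.0742

P(A|B) = 0.0742


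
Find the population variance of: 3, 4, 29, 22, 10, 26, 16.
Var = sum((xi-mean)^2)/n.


Mean = 15.7143
Squared deviations: 161.6531, 137.2245, 176.5102, 39.5102, 32.6531, 105.7959, 0.0816
Sum = 653.4286
Variance = 653.4286/7 = 93.3469

Variance = 93.3469


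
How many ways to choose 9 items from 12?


C(12,9) = 12!/(9! × 3!)
= 479001600/(362880 × 6)
= 220

C(12,9) = 220


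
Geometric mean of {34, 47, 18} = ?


Product = 34 × 47 × 18 = 28764
GM = 28764^(1/3) = 30.6396

GM = 30.6396


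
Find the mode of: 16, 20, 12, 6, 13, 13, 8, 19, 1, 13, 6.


Frequencies: 1:1, 6:2, 8:1, 12:1, 13:3, 16:1, 19:1, 20:1
Max frequency = 3
Mode = 13

Mode = 13


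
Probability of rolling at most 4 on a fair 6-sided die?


Favorable outcomes (roll ≤ 4): 4
Total outcomes = 6
P = 4/6 = 0.6667

P = 0.6667


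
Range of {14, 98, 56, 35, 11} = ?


Max = 98, Min = 11
Range = 98 - 11 = 87

Range = 87


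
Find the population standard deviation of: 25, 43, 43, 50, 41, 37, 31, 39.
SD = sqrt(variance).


Mean = 38.6250
Variance = 52.4844
SD = sqrt(52.4844) = 7.2446

SD = 7.2446


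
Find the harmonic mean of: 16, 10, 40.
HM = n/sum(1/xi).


Sum of reciprocals = 1/16 + 1/10 + 1/40 = 0.187500
HM = 3/0.187500 = 16.0000

HM = 16.0000


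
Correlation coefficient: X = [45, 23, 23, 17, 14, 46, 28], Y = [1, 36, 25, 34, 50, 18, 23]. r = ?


Mean X = 28.0000, Mean Y = 26.7143
SD X = 11.832160, SD Y = 14.319959
Cov = -148.285714
r = -148.285714/(11.832160*14.319959) = -0.8752

r = -0.8752


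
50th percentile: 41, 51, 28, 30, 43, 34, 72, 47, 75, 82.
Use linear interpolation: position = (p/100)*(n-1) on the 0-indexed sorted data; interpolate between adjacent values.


Sorted: 28, 30, 34, 41, 43, 47, 51, 72, 75, 82
n = 10
Index = 50/100 * 9 = 4.5000
Lower = data[4] = 43, Upper = data[5] = 47
P50 = 43 + 0.5000*(4) = 45.0000

P50 = 45.0000


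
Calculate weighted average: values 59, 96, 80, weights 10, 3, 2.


Numerator = 59*10 + 96*3 + 80*2 = 1038
Denominator = 10 + 3 + 2 = 15
WM = 1038/15 = 69.2000

WM = 69.2000


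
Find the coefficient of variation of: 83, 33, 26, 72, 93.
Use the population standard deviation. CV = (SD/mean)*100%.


Mean = 61.4000
SD = 26.9711
CV = (26.9711/61.4000)*100 = 43.9269%

CV = 43.9269%


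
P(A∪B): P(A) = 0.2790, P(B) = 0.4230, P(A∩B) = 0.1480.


P(A∪B) = 0.2790 + 0.4230 - 0.1480
= 0.7020 - 0.1480
= 0.5540

P(A∪B) = 0.5540


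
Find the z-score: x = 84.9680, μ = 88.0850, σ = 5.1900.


z = (84.9680 - 88.0850)/5.1900
= -3.1170/5.1900
= -0.6006

z = -0.6006


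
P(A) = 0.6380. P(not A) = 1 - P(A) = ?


P(not A) = 1 - 0.6380 = 0.3620

P(not A) = 0.3620


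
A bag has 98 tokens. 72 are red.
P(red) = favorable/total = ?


P = 72/98 = 0.7347

P = 0.7347


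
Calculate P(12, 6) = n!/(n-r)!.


P(12,6) = 12!/6!
= 479001600/720
= 665280

P(12,6) = 665280


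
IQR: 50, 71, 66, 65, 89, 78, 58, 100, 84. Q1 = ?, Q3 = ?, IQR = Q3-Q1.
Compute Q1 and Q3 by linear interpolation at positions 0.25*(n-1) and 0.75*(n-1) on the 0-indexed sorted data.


Sorted: 50, 58, 65, 66, 71, 78, 84, 89, 100
Q1 (25th %ile) = 65.0000
Q3 (75th %ile) = 84.0000
IQR = 84.0000 - 65.0000 = 19.0000

IQR = 19.0000


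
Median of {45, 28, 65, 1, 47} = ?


Sorted: 1, 28, 45, 47, 65
n = 5 (odd)
Middle value = 45

Median = 45


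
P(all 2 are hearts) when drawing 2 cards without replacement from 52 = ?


P(all hearts) = (13/52) × (12/51)
= 0.0588

P = 0.0588


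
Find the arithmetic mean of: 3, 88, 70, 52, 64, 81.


Sum = 3 + 88 + 70 + 52 + 64 + 81 = 358
n = 6
Mean = 358/6 = 59.6667

Mean = 59.6667


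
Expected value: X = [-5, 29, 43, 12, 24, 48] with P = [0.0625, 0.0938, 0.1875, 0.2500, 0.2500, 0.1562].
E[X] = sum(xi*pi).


E[X] = -5*0.0625 + 29*0.0938 + 43*0.1875 + 12*0.2500 + 24*0.2500 + 48*0.1562
= -0.3125 + 2.7202 + 8.0625 + 3.0000 + 6.0000 + 7.4976
= 26.9678

E[X] = 26.9678


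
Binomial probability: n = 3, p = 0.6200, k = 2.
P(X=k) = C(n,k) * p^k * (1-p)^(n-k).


C(3,2) = 3
p^2 = 0.384400
(1-p)^1 = 0.380000
P = 3 * 0.384400 * 0.380000 = 0.4382

P(X=2) = 0.4382


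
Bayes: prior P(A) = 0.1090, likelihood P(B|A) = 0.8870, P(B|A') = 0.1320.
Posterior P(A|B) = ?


P(B) = P(B|A)*P(A) + P(B|A')*P(A')
= 0.8870*0.1090 + 0.1320*0.8910
= 0.096683 + 0.117612 = 0.214295
P(A|B) = 0.096683/0.214295 = 0.4512

P(A|B) = 0.4512


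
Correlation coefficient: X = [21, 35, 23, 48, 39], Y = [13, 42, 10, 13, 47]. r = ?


Mean X = 33.2000, Mean Y = 25.0000
SD X = 10.087616, SD Y = 16.037456
Cov = 56.000000
r = 56.000000/(10.087616*16.037456) = 0.3461

r = 0.3461


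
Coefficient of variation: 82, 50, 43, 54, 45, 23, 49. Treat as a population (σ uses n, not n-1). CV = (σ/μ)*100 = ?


Mean = 49.4286
SD = 16.2204
CV = (16.2204/49.4286)*100 = 32.8159%

CV = 32.8159%


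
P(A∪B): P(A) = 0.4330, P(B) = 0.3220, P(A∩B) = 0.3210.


P(A∪B) = 0.4330 + 0.3220 - 0.3210
= 0.7550 - 0.3210
= 0.4340

P(A∪B) = 0.4340


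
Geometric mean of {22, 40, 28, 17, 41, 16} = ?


Product = 22 × 40 × 28 × 17 × 41 × 16 = 274785280
GM = 274785280^(1/6) = 25.4976

GM = 25.4976


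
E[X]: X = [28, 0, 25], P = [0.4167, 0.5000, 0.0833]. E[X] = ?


E[X] = 28*0.4167 + 0*0.5000 + 25*0.0833
= 11.6676 + 0 + 2.0825
= 13.7501

E[X] = 13.7501


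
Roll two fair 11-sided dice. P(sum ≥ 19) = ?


Total outcomes = 11×11 = 121
Favorable (sum ≥ 19): 10
P = 10/121 = 0.0826

P = 0.0826


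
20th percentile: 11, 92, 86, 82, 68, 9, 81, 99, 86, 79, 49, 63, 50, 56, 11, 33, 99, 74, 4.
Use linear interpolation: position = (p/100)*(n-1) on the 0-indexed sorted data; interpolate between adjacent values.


Sorted: 4, 9, 11, 11, 33, 49, 50, 56, 63, 68, 74, 79, 81, 82, 86, 86, 92, 99, 99
n = 19
Index = 20/100 * 18 = 3.6000
Lower = data[3] = 11, Upper = data[4] = 33
P20 = 11 + 0.6000*(22) = 24.2000

P20 = 24.2000


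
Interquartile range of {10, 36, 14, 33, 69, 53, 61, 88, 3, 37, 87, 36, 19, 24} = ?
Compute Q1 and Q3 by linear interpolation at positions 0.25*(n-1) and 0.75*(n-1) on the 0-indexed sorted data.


Sorted: 3, 10, 14, 19, 24, 33, 36, 36, 37, 53, 61, 69, 87, 88
Q1 (25th %ile) = 20.2500
Q3 (75th %ile) = 59.0000
IQR = 59.0000 - 20.2500 = 38.7500

IQR = 38.7500


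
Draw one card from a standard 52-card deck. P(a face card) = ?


12 face cards in 52 cards
P = 12/52 = 0.2308

P = 0.2308


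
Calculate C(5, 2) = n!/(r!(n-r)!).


C(5,2) = 5!/(2! × 3!)
= 120/(2 × 6)
= 10

C(5,2) = 10


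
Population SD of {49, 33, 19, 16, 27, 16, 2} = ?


Mean = 23.1429
Variance = 192.4082
SD = sqrt(192.4082) = 13.8711

SD = 13.8711


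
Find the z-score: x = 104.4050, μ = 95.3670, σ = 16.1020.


z = (104.4050 - 95.3670)/16.1020
= 9.0380/16.1020
= 0.5613

z = 0.5613


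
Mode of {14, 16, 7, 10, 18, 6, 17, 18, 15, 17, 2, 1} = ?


Frequencies: 1:1, 2:1, 6:1, 7:1, 10:1, 14:1, 15:1, 16:1, 17:2, 18:2
Max frequency = 2
Mode = 17, 18

Mode = 17, 18


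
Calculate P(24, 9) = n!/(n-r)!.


P(24,9) = 24!/15!
= 620448401733239439360000/1307674368000
= 474467051520

P(24,9) = 474467051520


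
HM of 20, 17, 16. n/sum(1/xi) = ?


Sum of reciprocals = 1/20 + 1/17 + 1/16 = 0.171324
HM = 3/0.171324 = 17.5107

HM = 17.5107


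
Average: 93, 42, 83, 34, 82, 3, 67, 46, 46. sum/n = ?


Sum = 93 + 42 + 83 + 34 + 82 + 3 + 67 + 46 + 46 = 496
n = 9
Mean = 496/9 = 55.1111

Mean = 55.1111


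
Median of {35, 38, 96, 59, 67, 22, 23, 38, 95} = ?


Sorted: 22, 23, 35, 38, 38, 59, 67, 95, 96
n = 9 (odd)
Middle value = 38

Median = 38


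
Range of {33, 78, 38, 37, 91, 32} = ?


Max = 91, Min = 32
Range = 91 - 32 = 59

Range = 59


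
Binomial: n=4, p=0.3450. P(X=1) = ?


C(4,1) = 4
p^1 = 0.345000
(1-p)^3 = 0.281011
P = 4 * 0.345000 * 0.281011 = 0.3878

P(X=1) = 0.3878


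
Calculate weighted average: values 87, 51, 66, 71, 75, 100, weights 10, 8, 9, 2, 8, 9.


Numerator = 87*10 + 51*8 + 66*9 + 71*2 + 75*8 + 100*9 = 3514
Denominator = 10 + 8 + 9 + 2 + 8 + 9 = 46
WM = 3514/46 = 76.3913

WM = 76.3913


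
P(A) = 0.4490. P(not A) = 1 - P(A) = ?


P(not A) = 1 - 0.4490 = 0.5510

P(not A) = 0.5510


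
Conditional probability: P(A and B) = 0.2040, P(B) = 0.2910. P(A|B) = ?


P(A|B) = 0.2040/0.2910 = 0.7010

P(A|B) = 0.7010


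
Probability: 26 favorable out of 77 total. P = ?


P = 26/77 = 0.3377

P = 0.3377


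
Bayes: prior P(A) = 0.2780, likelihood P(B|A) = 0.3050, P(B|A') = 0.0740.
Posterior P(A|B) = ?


P(B) = P(B|A)*P(A) + P(B|A')*P(A')
= 0.3050*0.2780 + 0.0740*0.7220
= 0.084790 + 0.053428 = 0.138218
P(A|B) = 0.084790/0.138218 = 0.6135

P(A|B) = 0.6135


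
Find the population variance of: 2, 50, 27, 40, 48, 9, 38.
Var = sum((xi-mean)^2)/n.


Mean = 30.5714
Squared deviations: 816.3265, 377.4694, 12.7551, 88.8980, 303.7551, 465.3265, 55.1837
Sum = 2119.7143
Variance = 2119.7143/7 = 302.8163

Variance = 302.8163


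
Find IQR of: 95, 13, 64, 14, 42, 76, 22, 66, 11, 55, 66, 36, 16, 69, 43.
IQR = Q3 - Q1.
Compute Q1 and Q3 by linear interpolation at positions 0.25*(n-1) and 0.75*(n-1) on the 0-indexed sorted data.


Sorted: 11, 13, 14, 16, 22, 36, 42, 43, 55, 64, 66, 66, 69, 76, 95
Q1 (25th %ile) = 19.0000
Q3 (75th %ile) = 66.0000
IQR = 66.0000 - 19.0000 = 47.0000

IQR = 47.0000


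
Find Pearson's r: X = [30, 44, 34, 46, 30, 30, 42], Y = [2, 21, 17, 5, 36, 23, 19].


Mean X = 36.5714, Mean Y = 17.5714
SD X = 6.651684, SD Y = 10.581077
Cov = -19.755102
r = -19.755102/(6.651684*10.581077) = -0.2807

r = -0.2807


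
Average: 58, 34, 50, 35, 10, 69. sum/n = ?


Sum = 58 + 34 + 50 + 35 + 10 + 69 = 256
n = 6
Mean = 256/6 = 42.6667

Mean = 42.6667


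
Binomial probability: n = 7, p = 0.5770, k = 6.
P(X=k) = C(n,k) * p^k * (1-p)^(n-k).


C(7,6) = 7
p^6 = 0.036902
(1-p)^1 = 0.423000
P = 7 * 0.036902 * 0.423000 = 0.1093

P(X=6) = 0.1093


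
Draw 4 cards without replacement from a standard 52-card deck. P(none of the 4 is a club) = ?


P(no clubs) = (39/52) × (38/51) × (37/50) × (36/49)
= 0.3038

P = 0.3038


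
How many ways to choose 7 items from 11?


C(11,7) = 11!/(7! × 4!)
= 39916800/(5040 × 24)
= 330

C(11,7) = 330


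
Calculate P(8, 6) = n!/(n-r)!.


P(8,6) = 8!/2!
= 40320/2
= 20160

P(8,6) = 20160


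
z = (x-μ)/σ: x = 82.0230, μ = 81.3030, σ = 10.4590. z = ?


z = (82.0230 - 81.3030)/10.4590
= 0.7200/10.4590
= 0.0688

z = 0.0688


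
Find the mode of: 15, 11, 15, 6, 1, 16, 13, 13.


Frequencies: 1:1, 6:1, 11:1, 13:2, 15:2, 16:1
Max frequency = 2
Mode = 13, 15

Mode = 13, 15


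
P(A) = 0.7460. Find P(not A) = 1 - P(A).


P(not A) = 1 - 0.7460 = 0.2540

P(not A) = 0.2540


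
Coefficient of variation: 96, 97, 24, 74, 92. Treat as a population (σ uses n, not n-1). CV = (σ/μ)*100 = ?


Mean = 76.6000
SD = 27.5797
CV = (27.5797/76.6000)*100 = 36.0048%

CV = 36.0048%


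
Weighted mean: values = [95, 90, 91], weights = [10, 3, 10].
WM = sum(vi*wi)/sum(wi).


Numerator = 95*10 + 90*3 + 91*10 = 2130
Denominator = 10 + 3 + 10 = 23
WM = 2130/23 = 92.6087

WM = 92.6087


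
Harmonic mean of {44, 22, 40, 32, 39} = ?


Sum of reciprocals = 1/44 + 1/22 + 1/40 + 1/32 + 1/39 = 0.150073
HM = 5/0.150073 = 33.3172

HM = 33.3172


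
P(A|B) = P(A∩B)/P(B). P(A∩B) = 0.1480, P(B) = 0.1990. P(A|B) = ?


P(A|B) = 0.1480/0.1990 = 0.7437

P(A|B) = 0.7437


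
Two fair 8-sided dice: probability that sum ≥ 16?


Total outcomes = 8×8 = 64
Favorable (sum ≥ 16): 1
P = 1/64 = 0.0156

P = 0.0156


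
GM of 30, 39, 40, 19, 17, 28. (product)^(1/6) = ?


Product = 30 × 39 × 40 × 19 × 17 × 28 = 423259200
GM = 423259200^(1/6) = 27.4011

GM = 27.4011


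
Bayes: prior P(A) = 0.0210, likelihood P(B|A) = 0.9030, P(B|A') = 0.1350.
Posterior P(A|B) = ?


P(B) = P(B|A)*P(A) + P(B|A')*P(A')
= 0.9030*0.0210 + 0.1350*0.9790
= 0.018963 + 0.132165 = 0.151128
P(A|B) = 0.018963/0.151128 = 0.1255

P(A|B) = 0.1255


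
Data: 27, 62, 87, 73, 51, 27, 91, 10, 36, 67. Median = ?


Sorted: 10, 27, 27, 36, 51, 62, 67, 73, 87, 91
n = 10 (even)
Middle values: 51 and 62
Median = (51+62)/2 = 56.5000

Median = 56.5000


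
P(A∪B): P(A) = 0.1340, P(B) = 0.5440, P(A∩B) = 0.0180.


P(A∪B) = 0.1340 + 0.5440 - 0.0180
= 0.6780 - 0.0180
= 0.6600

P(A∪B) = 0.6600


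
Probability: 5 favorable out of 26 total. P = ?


P = 5/26 = 0.1923

P = 0.1923


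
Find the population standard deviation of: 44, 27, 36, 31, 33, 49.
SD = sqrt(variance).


Mean = 36.6667
Variance = 57.5556
SD = sqrt(57.5556) = 7.5865

SD = 7.5865


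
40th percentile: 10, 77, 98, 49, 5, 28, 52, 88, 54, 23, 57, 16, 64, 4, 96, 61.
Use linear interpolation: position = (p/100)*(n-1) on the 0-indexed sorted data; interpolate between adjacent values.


Sorted: 4, 5, 10, 16, 23, 28, 49, 52, 54, 57, 61, 64, 77, 88, 96, 98
n = 16
Index = 40/100 * 15 = 6.0000
Lower = data[6] = 49, Upper = data[7] = 52
P40 = 49 + 0*(3) = 49.0000

P40 = 49.0000


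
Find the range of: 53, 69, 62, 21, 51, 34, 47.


Max = 69, Min = 21
Range = 69 - 21 = 48

Range = 48


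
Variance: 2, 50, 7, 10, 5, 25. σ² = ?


Mean = 16.5000
Squared deviations: 210.2500, 1122.2500, 90.2500, 42.2500, 132.2500, 72.2500
Sum = 1669.5000
Variance = 1669.5000/6 = 278.2500

Variance = 278.2500


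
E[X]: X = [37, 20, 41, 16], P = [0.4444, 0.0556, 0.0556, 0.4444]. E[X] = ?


E[X] = 37*0.4444 + 20*0.0556 + 41*0.0556 + 16*0.4444
= 16.4428 + 1.1120 + 2.2796 + 7.1104
= 26.9448

E[X] = 26.9448


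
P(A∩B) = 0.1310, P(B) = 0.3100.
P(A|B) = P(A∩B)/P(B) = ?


P(A|B) = 0.1310/0.3100 = 0.4226

P(A|B) = 0.4226


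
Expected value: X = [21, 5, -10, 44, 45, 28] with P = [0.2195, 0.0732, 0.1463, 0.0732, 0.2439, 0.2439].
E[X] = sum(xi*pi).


E[X] = 21*0.2195 + 5*0.0732 - 10*0.1463 + 44*0.0732 + 45*0.2439 + 28*0.2439
= 4.6095 + 0.3660 - 1.4630 + 3.2208 + 10.9755 + 6.8292
= 24.5380

E[X] = 24.5380


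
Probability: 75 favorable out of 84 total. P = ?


P = 75/84 = 0.8929

P = 0.8929


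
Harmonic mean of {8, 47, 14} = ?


Sum of reciprocals = 1/8 + 1/47 + 1/14 = 0.217705
HM = 3/0.217705 = 13.7801

HM = 13.7801


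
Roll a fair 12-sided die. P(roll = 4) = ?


Favorable outcomes (roll = 4): 1
Total outcomes = 12
P = 1/12 = 0.0833

P = 0.0833


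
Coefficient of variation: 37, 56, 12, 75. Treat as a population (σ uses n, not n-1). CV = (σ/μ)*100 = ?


Mean = 45.0000
SD = 23.3131
CV = (23.3131/45.0000)*100 = 51.8069%

CV = 51.8069%


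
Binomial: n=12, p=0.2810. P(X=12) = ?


C(12,12) = 1
p^12 = 2.423683e-07
(1-p)^0 = 1.000000
P = 1 * 2.423683e-07 * 1.000000 = 2.4237e-07

P(X=12) = 2.4237e-07


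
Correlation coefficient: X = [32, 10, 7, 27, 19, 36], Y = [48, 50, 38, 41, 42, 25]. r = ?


Mean X = 21.8333, Mean Y = 40.6667
SD X = 10.792230, SD Y = 8.117197
Cov = -36.722222
r = -36.722222/(10.792230*8.117197) = -0.4192

r = -0.4192


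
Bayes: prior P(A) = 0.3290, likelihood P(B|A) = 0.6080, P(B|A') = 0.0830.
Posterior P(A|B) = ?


P(B) = P(B|A)*P(A) + P(B|A')*P(A')
= 0.6080*0.3290 + 0.0830*0.6710
= 0.200032 + 0.055693 = 0.255725
P(A|B) = 0.200032/0.255725 = 0.7822

P(A|B) = 0.7822


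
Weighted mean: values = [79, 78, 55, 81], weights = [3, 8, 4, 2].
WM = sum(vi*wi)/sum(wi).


Numerator = 79*3 + 78*8 + 55*4 + 81*2 = 1243
Denominator = 3 + 8 + 4 + 2 = 17
WM = 1243/17 = 73.1176

WM = 73.1176


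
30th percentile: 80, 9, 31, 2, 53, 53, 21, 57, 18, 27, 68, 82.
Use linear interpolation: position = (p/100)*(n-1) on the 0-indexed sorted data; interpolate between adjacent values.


Sorted: 2, 9, 18, 21, 27, 31, 53, 53, 57, 68, 80, 82
n = 12
Index = 30/100 * 11 = 3.3000
Lower = data[3] = 21, Upper = data[4] = 27
P30 = 21 + 0.3000*(6) = 22.8000

P30 = 22.8000


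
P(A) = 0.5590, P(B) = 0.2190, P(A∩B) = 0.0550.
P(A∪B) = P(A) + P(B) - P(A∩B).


P(A∪B) = 0.5590 + 0.2190 - 0.0550
= 0.7780 - 0.0550
= 0.7230

P(A∪B) = 0.7230


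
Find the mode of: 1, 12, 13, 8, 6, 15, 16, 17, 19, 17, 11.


Frequencies: 1:1, 6:1, 8:1, 11:1, 12:1, 13:1, 15:1, 16:1, 17:2, 19:1
Max frequency = 2
Mode = 17

Mode = 17


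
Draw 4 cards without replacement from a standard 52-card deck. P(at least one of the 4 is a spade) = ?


P(at least one) = 1 - P(none)
P(none) = (39/52) × (38/51) × (37/50) × (36/49) = 0.303818
P(at least one) = 1 - 0.303818 = 0.6962

P = 0.6962


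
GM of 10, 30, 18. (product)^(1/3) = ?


Product = 10 × 30 × 18 = 5400
GM = 5400^(1/3) = 17.5441

GM = 17.5441


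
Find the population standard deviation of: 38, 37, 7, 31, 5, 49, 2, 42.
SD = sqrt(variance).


Mean = 26.3750
Variance = 306.4844
SD = sqrt(306.4844) = 17.5067

SD = 17.5067


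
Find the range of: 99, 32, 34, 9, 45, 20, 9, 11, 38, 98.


Max = 99, Min = 9
Range = 99 - 9 = 90

Range = 90


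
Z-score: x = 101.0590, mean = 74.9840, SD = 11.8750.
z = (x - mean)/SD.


z = (101.0590 - 74.9840)/11.8750
= 26.0750/11.8750
= 2.1958

z = 2.1958


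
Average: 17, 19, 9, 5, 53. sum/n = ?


Sum = 17 + 19 + 9 + 5 + 53 = 103
n = 5
Mean = 103/5 = 20.6000

Mean = 20.6000


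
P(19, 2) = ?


P(19,2) = 19!/17!
= 121645100408832000/355687428096000
= 342

P(19,2) = 342


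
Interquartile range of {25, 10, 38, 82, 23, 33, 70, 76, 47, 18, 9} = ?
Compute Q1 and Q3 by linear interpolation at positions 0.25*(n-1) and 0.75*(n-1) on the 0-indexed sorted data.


Sorted: 9, 10, 18, 23, 25, 33, 38, 47, 70, 76, 82
Q1 (25th %ile) = 20.5000
Q3 (75th %ile) = 58.5000
IQR = 58.5000 - 20.5000 = 38.0000

IQR = 38.0000


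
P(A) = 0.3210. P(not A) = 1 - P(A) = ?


P(not A) = 1 - 0.3210 = 0.6790

P(not A) = 0.6790


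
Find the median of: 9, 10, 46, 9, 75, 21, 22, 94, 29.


Sorted: 9, 9, 10, 21, 22, 29, 46, 75, 94
n = 9 (odd)
Middle value = 22

Median = 22


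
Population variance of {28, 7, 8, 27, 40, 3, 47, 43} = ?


Mean = 25.3750
Squared deviations: 6.8906, 337.6406, 301.8906, 2.6406, 213.8906, 500.6406, 467.6406, 310.6406
Sum = 2141.8750
Variance = 2141.8750/8 = 267.7344

Variance = 267.7344


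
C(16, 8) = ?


C(16,8) = 16!/(8! × 8!)
= 20922789888000/(40320 × 40320)
= 12870

C(16,8) = 12870


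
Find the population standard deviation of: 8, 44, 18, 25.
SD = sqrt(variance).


Mean = 23.7500
Variance = 173.1875
SD = sqrt(173.1875) = 13.1601

SD = 13.1601


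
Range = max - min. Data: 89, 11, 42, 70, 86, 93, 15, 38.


Max = 93, Min = 11
Range = 93 - 11 = 82

Range = 82


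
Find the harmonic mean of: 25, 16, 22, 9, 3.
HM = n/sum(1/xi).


Sum of reciprocals = 1/25 + 1/16 + 1/22 + 1/9 + 1/3 = 0.592399
HM = 5/0.592399 = 8.4403

HM = 8.4403


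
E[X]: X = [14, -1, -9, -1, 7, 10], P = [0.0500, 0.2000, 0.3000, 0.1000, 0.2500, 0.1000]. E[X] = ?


E[X] = 14*0.0500 - 1*0.2000 - 9*0.3000 - 1*0.1000 + 7*0.2500 + 10*0.1000
= 0.7000 - 0.2000 - 2.7000 - 0.1000 + 1.7500 + 1.0000
= 0.4500

E[X] = 0.4500


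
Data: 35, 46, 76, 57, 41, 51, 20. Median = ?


Sorted: 20, 35, 41, 46, 51, 57, 76
n = 7 (odd)
Middle value = 46

Median = 46


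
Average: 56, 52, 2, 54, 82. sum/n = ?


Sum = 56 + 52 + 2 + 54 + 82 = 246
n = 5
Mean = 246/5 = 49.2000

Mean = 49.2000


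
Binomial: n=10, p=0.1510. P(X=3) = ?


C(10,3) = 120
p^3 = 0.003443
(1-p)^7 = 0.317946
P = 120 * 0.003443 * 0.317946 = 0.1314

P(X=3) = 0.1314


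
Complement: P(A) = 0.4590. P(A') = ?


P(not A) = 1 - 0.4590 = 0.5410

P(not A) = 0.5410


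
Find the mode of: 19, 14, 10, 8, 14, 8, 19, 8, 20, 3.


Frequencies: 3:1, 8:3, 10:1, 14:2, 19:2, 20:1
Max frequency = 3
Mode = 8

Mode = 8


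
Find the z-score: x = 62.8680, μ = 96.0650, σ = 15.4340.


z = (62.8680 - 96.0650)/15.4340
= -33.1970/15.4340
= -2.1509

z = -2.1509


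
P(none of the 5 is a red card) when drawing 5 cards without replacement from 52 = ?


P(no red cards) = (26/52) × (25/51) × (24/50) × (23/49) × (22/48)
= 0.0253

P = 0.0253


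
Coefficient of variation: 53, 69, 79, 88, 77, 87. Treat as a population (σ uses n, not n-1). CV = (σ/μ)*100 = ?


Mean = 75.5000
SD = 11.9129
CV = (11.9129/75.5000)*100 = 15.7786%

CV = 15.7786%


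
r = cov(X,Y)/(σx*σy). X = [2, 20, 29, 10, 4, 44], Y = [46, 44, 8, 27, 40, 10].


Mean X = 18.1667, Mean Y = 29.1667
SD X = 14.814595, SD Y = 15.496415
Cov = -184.194444
r = -184.194444/(14.814595*15.496415) = -0.8023

r = -0.8023


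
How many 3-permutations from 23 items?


P(23,3) = 23!/20!
= 25852016738884976640000/2432902008176640000
= 10626

P(23,3) = 10626


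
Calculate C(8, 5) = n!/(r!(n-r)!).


C(8,5) = 8!/(5! × 3!)
= 40320/(120 × 6)
= 56

C(8,5) = 56


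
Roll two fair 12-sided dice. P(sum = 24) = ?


Total outcomes = 12×12 = 144
Favorable (sum = 24): 1
P = 1/144 = 0.0069

P = 0.0069


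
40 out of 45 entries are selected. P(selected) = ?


P = 40/45 = 0.8889

P = 0.8889


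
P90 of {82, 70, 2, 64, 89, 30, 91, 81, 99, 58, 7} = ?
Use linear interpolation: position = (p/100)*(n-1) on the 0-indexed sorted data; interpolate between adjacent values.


Sorted: 2, 7, 30, 58, 64, 70, 81, 82, 89, 91, 99
n = 11
Index = 90/100 * 10 = 9.0000
Lower = data[9] = 91, Upper = data[10] = 99
P90 = 91 + 0*(8) = 91.0000

P90 = 91.0000


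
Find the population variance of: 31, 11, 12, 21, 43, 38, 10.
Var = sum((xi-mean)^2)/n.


Mean = 23.7143
Squared deviations: 53.0816, 161.6531, 137.2245, 7.3673, 371.9388, 204.0816, 188.0816
Sum = 1123.4286
Variance = 1123.4286/7 = 160.4898

Variance = 160.4898


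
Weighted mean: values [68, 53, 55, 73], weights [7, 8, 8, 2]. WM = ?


Numerator = 68*7 + 53*8 + 55*8 + 73*2 = 1486
Denominator = 7 + 8 + 8 + 2 = 25
WM = 1486/25 = 59.4400

WM = 59.4400


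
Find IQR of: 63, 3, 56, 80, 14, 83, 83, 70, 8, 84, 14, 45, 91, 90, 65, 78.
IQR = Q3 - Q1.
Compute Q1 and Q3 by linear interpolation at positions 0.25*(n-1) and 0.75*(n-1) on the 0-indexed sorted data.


Sorted: 3, 8, 14, 14, 45, 56, 63, 65, 70, 78, 80, 83, 83, 84, 90, 91
Q1 (25th %ile) = 37.2500
Q3 (75th %ile) = 83.0000
IQR = 83.0000 - 37.2500 = 45.7500

IQR = 45.7500


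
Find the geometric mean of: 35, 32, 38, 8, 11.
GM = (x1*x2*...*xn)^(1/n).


Product = 35 × 32 × 38 × 8 × 11 = 3745280
GM = 3745280^(1/5) = 20.6394

GM = 20.6394


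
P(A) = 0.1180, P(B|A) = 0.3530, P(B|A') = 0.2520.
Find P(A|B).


P(B) = P(B|A)*P(A) + P(B|A')*P(A')
= 0.3530*0.1180 + 0.2520*0.8820
= 0.041654 + 0.222264 = 0.263918
P(A|B) = 0.041654/0.263918 = 0.1578

P(A|B) = 0.1578


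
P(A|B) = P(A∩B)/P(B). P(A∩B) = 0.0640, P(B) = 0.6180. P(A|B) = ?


P(A|B) = 0.0640/0.6180 = 0.1036

P(A|B) = 0.1036


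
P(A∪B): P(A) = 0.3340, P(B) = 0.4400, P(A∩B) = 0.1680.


P(A∪B) = 0.3340 + 0.4400 - 0.1680
= 0.7740 - 0.1680
= 0.6060

P(A∪B) = 0.6060


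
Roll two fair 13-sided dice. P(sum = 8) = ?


Total outcomes = 13×13 = 169
Favorable (sum = 8): 7
P = 7/169 = 0.0414

P = 0.0414


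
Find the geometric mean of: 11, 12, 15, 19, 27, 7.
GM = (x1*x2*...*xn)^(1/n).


Product = 11 × 12 × 15 × 19 × 27 × 7 = 7110180
GM = 7110180^(1/6) = 13.8669

GM = 13.8669


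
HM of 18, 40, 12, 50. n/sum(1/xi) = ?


Sum of reciprocals = 1/18 + 1/40 + 1/12 + 1/50 = 0.183889
HM = 4/0.183889 = 21.7523

HM = 21.7523


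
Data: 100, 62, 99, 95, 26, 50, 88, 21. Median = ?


Sorted: 21, 26, 50, 62, 88, 95, 99, 100
n = 8 (even)
Middle values: 62 and 88
Median = (62+88)/2 = 75.0000

Median = 75.0000


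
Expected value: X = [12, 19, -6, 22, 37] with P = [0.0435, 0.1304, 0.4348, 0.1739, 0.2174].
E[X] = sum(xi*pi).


E[X] = 12*0.0435 + 19*0.1304 - 6*0.4348 + 22*0.1739 + 37*0.2174
= 0.5220 + 2.4776 - 2.6088 + 3.8258 + 8.0438
= 12.2604

E[X] = 12.2604


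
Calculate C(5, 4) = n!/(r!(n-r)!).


C(5,4) = 5!/(4! × 1!)
= 120/(24 × 1)
= 5

C(5,4) = 5


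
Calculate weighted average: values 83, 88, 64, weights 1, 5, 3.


Numerator = 83*1 + 88*5 + 64*3 = 715
Denominator = 1 + 5 + 3 = 9
WM = 715/9 = 79.4444

WM = 79.4444


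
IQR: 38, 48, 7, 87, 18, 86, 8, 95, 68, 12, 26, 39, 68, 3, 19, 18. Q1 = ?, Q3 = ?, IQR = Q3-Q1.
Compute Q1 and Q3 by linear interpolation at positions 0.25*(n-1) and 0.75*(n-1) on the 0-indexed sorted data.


Sorted: 3, 7, 8, 12, 18, 18, 19, 26, 38, 39, 48, 68, 68, 86, 87, 95
Q1 (25th %ile) = 16.5000
Q3 (75th %ile) = 68.0000
IQR = 68.0000 - 16.5000 = 51.5000

IQR = 51.5000


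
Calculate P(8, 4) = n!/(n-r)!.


P(8,4) = 8!/4!
= 40320/24
= 1680

P(8,4) = 1680


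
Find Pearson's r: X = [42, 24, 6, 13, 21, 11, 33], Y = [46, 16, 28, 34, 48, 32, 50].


Mean X = 21.4286, Mean Y = 36.2857
SD X = 11.842504, SD Y = 11.485572
Cov = 70.448980
r = 70.448980/(11.842504*11.485572) = 0.5179

r = 0.5179


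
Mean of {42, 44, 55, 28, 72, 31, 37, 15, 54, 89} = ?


Sum = 42 + 44 + 55 + 28 + 72 + 31 + 37 + 15 + 54 + 89 = 467
n = 10
Mean = 467/10 = 46.7000

Mean = 46.7000


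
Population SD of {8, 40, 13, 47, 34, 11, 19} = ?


Mean = 24.5714
Variance = 207.6735
SD = sqrt(207.6735) = 14.4109

SD = 14.4109


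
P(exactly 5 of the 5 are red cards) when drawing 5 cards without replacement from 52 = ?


Hypergeometric: P(X=5) = C(26,5)·C(26,0) / C(52,5)
= 65780 × 1 / 2598960
= 65780/2598960 = 0.0253

P = 0.0253


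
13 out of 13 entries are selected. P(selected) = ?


P = 13/13 = 1.0000

P = 1.0000


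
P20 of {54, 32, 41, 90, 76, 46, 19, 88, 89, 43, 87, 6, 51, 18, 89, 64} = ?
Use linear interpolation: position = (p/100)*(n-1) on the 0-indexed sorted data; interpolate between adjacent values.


Sorted: 6, 18, 19, 32, 41, 43, 46, 51, 54, 64, 76, 87, 88, 89, 89, 90
n = 16
Index = 20/100 * 15 = 3.0000
Lower = data[3] = 32, Upper = data[4] = 41
P20 = 32 + 0*(9) = 32.0000

P20 = 32.0000


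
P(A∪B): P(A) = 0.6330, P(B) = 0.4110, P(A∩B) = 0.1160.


P(A∪B) = 0.6330 + 0.4110 - 0.1160
= 1.0440 - 0.1160
= 0.9280

P(A∪B) = 0.9280


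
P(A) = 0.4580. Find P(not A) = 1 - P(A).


P(not A) = 1 - 0.4580 = 0.5420

P(not A) = 0.5420


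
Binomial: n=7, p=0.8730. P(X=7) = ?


C(7,7) = 1
p^7 = 0.386456
(1-p)^0 = 1.000000
P = 1 * 0.386456 * 1.000000 = 0.3865

P(X=7) = 0.3865


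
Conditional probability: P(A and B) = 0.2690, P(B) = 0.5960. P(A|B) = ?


P(A|B) = 0.2690/0.5960 = 0.4513

P(A|B) = 0.4513


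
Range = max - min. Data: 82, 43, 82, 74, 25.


Max = 82, Min = 25
Range = 82 - 25 = 57

Range = 57


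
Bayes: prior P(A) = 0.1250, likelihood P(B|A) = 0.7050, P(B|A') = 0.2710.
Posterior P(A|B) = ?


P(B) = P(B|A)*P(A) + P(B|A')*P(A')
= 0.7050*0.1250 + 0.2710*0.8750
= 0.088125 + 0.237125 = 0.325250
P(A|B) = 0.088125/0.325250 = 0.2709

P(A|B) = 0.2709


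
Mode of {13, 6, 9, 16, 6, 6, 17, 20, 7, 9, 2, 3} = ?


Frequencies: 2:1, 3:1, 6:3, 7:1, 9:2, 13:1, 16:1, 17:1, 20:1
Max frequency = 3
Mode = 6

Mode = 6


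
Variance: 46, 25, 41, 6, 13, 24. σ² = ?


Mean = 25.8333
Squared deviations: 406.6944, 0.6944, 230.0278, 393.3611, 164.6944, 3.3611
Sum = 1198.8333
Variance = 1198.8333/6 = 199.8056

Variance = 199.8056


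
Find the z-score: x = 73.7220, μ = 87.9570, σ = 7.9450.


z = (73.7220 - 87.9570)/7.9450
= -14.2350/7.9450
= -1.7917

z = -1.7917


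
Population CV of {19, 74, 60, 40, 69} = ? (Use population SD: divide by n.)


Mean = 52.4000
SD = 20.3431
CV = (20.3431/52.4000)*100 = 38.8226%

CV = 38.8226%


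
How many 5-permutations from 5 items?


P(5,5) = 5!/0!
= 120/1
= 120

P(5,5) = 120


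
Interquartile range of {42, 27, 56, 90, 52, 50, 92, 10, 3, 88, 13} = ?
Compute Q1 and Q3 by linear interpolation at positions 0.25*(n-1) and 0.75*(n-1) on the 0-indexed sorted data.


Sorted: 3, 10, 13, 27, 42, 50, 52, 56, 88, 90, 92
Q1 (25th %ile) = 20.0000
Q3 (75th %ile) = 72.0000
IQR = 72.0000 - 20.0000 = 52.0000

IQR = 52.0000


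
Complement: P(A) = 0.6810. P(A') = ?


P(not A) = 1 - 0.6810 = 0.3190

P(not A) = 0.3190


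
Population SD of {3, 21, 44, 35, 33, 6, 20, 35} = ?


Mean = 24.6250
Variance = 188.7344
SD = sqrt(188.7344) = 13.7381

SD = 13.7381


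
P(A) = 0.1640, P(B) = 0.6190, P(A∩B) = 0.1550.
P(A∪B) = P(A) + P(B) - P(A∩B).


P(A∪B) = 0.1640 + 0.6190 - 0.1550
= 0.7830 - 0.1550
= 0.6280

P(A∪B) = 0.6280


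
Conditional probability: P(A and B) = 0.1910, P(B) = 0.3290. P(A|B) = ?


P(A|B) = 0.1910/0.3290 = 0.5805

P(A|B) = 0.5805


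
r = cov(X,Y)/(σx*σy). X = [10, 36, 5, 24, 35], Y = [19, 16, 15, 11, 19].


Mean X = 22.0000, Mean Y = 16.0000
SD X = 12.664912, SD Y = 2.966479
Cov = 2.000000
r = 2.000000/(12.664912*2.966479) = 0.0532

r = 0.0532


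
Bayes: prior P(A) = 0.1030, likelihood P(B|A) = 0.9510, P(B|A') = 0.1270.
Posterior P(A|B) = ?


P(B) = P(B|A)*P(A) + P(B|A')*P(A')
= 0.9510*0.1030 + 0.1270*0.8970
= 0.097953 + 0.113919 = 0.211872
P(A|B) = 0.097953/0.211872 = 0.4623

P(A|B) = 0.4623


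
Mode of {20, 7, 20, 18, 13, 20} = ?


Frequencies: 7:1, 13:1, 18:1, 20:3
Max frequency = 3
Mode = 20

Mode = 20


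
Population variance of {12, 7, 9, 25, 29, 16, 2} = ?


Mean = 14.2857
Squared deviations: 5.2245, 53.0816, 27.9388, 114.7959, 216.5102, 2.9388, 150.9388
Sum = 571.4286
Variance = 571.4286/7 = 81.6327

Variance = 81.6327


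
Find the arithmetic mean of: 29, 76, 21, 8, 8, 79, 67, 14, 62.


Sum = 29 + 76 + 21 + 8 + 8 + 79 + 67 + 14 + 62 = 364
n = 9
Mean = 364/9 = 40.4444

Mean = 40.4444


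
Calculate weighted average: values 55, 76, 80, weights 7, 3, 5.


Numerator = 55*7 + 76*3 + 80*5 = 1013
Denominator = 7 + 3 + 5 = 15
WM = 1013/15 = 67.5333

WM = 67.5333


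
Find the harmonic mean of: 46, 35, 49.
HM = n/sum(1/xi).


Sum of reciprocals = 1/46 + 1/35 + 1/49 = 0.070719
HM = 3/0.070719 = 42.4216

HM = 42.4216


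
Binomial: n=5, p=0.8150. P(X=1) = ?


C(5,1) = 5
p^1 = 0.815000
(1-p)^4 = 0.001171
P = 5 * 0.815000 * 0.001171 = 0.0048

P(X=1) = 0.0048


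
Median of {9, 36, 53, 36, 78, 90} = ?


Sorted: 9, 36, 36, 53, 78, 90
n = 6 (even)
Middle values: 36 and 53
Median = (36+53)/2 = 44.5000

Median = 44.5000


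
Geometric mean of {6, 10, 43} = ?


Product = 6 × 10 × 43 = 2580
GM = 2580^(1/3) = 13.7153

GM = 13.7153


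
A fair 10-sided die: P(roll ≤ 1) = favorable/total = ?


Favorable outcomes (roll ≤ 1): 1
Total outcomes = 10
P = 1/10 = 0.1000

P = 0.1000


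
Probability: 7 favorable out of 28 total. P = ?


P = 7/28 = 0.2500

P = 0.2500


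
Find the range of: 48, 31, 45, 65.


Max = 65, Min = 31
Range = 65 - 31 = 34

Range = 34


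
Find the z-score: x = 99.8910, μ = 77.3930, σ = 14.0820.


z = (99.8910 - 77.3930)/14.0820
= 22.4980/14.0820
= 1.5976

z = 1.5976


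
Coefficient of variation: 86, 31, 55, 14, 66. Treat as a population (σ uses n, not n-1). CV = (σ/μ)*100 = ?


Mean = 50.4000
SD = 25.4291
CV = (25.4291/50.4000)*100 = 50.4546%

CV = 50.4546%


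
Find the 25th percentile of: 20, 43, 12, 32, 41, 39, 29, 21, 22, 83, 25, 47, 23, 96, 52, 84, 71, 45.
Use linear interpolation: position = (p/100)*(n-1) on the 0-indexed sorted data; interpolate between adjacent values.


Sorted: 12, 20, 21, 22, 23, 25, 29, 32, 39, 41, 43, 45, 47, 52, 71, 83, 84, 96
n = 18
Index = 25/100 * 17 = 4.2500
Lower = data[4] = 23, Upper = data[5] = 25
P25 = 23 + 0.2500*(2) = 23.5000

P25 = 23.5000


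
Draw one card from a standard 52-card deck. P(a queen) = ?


4 queens in 52 cards
P = 4/52 = 0.0769

P = 0.0769


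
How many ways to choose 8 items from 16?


C(16,8) = 16!/(8! × 8!)
= 20922789888000/(40320 × 40320)
= 12870

C(16,8) = 12870


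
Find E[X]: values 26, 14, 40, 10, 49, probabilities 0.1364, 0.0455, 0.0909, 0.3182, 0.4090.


E[X] = 26*0.1364 + 14*0.0455 + 40*0.0909 + 10*0.3182 + 49*0.4090
= 3.5464 + 0.6370 + 3.6360 + 3.1820 + 20.0410
= 31.0424

E[X] = 31.0424


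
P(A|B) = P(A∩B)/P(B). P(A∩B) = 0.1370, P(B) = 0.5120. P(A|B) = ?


P(A|B) = 0.1370/0.5120 = 0.2676

P(A|B) = 0.2676


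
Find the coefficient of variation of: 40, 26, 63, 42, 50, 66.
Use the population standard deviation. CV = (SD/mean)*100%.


Mean = 47.8333
SD = 13.7649
CV = (13.7649/47.8333)*100 = 28.7768%

CV = 28.7768%


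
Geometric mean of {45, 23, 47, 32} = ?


Product = 45 × 23 × 47 × 32 = 1556640
GM = 1556640^(1/4) = 35.3221

GM = 35.3221


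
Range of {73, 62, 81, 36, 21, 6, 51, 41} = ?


Max = 81, Min = 6
Range = 81 - 6 = 75

Range = 75


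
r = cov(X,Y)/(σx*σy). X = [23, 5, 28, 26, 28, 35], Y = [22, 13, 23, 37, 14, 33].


Mean X = 24.1667, Mean Y = 23.6667
SD X = 9.299044, SD Y = 8.900687
Cov = 48.722222
r = 48.722222/(9.299044*8.900687) = 0.5887

r = 0.5887


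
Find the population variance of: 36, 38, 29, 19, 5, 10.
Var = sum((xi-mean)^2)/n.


Mean = 22.8333
Squared deviations: 173.3611, 230.0278, 38.0278, 14.6944, 318.0278, 164.6944
Sum = 938.8333
Variance = 938.8333/6 = 156.4722

Variance = 156.4722


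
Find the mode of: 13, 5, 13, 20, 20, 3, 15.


Frequencies: 3:1, 5:1, 13:2, 15:1, 20:2
Max frequency = 2
Mode = 13, 20

Mode = 13, 20


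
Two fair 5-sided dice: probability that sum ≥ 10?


Total outcomes = 5×5 = 25
Favorable (sum ≥ 10): 1
P = 1/25 = 0.0400

P = 0.0400


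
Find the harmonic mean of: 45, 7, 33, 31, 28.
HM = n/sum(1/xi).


Sum of reciprocals = 1/45 + 1/7 + 1/33 + 1/31 + 1/28 = 0.263355
HM = 5/0.263355 = 18.9858

HM = 18.9858


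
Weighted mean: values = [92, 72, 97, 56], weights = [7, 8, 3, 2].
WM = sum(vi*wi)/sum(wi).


Numerator = 92*7 + 72*8 + 97*3 + 56*2 = 1623
Denominator = 7 + 8 + 3 + 2 = 20
WM = 1623/20 = 81.1500

WM = 81.1500


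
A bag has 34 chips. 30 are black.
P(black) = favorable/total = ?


P = 30/34 = 0.8824

P = 0.8824


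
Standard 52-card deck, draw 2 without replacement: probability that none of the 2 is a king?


P(no kings) = (48/52) × (47/51)
= 0.8507

P = 0.8507


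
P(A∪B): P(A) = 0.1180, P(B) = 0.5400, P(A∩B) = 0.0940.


P(A∪B) = 0.1180 + 0.5400 - 0.0940
= 0.6580 - 0.0940
= 0.5640

P(A∪B) = 0.5640


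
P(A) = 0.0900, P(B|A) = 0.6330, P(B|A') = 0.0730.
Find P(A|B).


P(B) = P(B|A)*P(A) + P(B|A')*P(A')
= 0.6330*0.0900 + 0.0730*0.9100
= 0.056970 + 0.066430 = 0.123400
P(A|B) = 0.056970/0.123400 = 0.4617

P(A|B) = 0.4617


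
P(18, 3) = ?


P(18,3) = 18!/15!
= 6402373705728000/1307674368000
= 4896

P(18,3) = 4896


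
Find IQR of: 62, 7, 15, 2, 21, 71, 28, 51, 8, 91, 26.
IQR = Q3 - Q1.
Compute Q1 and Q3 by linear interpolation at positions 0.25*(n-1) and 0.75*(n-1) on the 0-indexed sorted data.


Sorted: 2, 7, 8, 15, 21, 26, 28, 51, 62, 71, 91
Q1 (25th %ile) = 11.5000
Q3 (75th %ile) = 56.5000
IQR = 56.5000 - 11.5000 = 45.0000

IQR = 45.0000


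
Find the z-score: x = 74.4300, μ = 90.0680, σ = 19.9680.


z = (74.4300 - 90.0680)/19.9680
= -15.6380/19.9680
= -0.7832

z = -0.7832


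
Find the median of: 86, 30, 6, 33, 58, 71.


Sorted: 6, 30, 33, 58, 71, 86
n = 6 (even)
Middle values: 33 and 58
Median = (33+58)/2 = 45.5000

Median = 45.5000


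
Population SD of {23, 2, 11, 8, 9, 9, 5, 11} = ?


Mean = 9.7500
Variance = 33.1875
SD = sqrt(33.1875) = 5.7609

SD = 5.7609


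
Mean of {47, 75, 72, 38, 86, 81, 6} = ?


Sum = 47 + 75 + 72 + 38 + 86 + 81 + 6 = 405
n = 7
Mean = 405/7 = 57.8571

Mean = 57.8571


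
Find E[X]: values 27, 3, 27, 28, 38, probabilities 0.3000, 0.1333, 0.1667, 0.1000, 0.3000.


E[X] = 27*0.3000 + 3*0.1333 + 27*0.1667 + 28*0.1000 + 38*0.3000
= 8.1000 + 0.3999 + 4.5009 + 2.8000 + 11.4000
= 27.2008

E[X] = 27.2008


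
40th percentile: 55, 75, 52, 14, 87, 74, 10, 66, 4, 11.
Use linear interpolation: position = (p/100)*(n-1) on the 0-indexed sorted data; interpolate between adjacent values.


Sorted: 4, 10, 11, 14, 52, 55, 66, 74, 75, 87
n = 10
Index = 40/100 * 9 = 3.6000
Lower = data[3] = 14, Upper = data[4] = 52
P40 = 14 + 0.6000*(38) = 36.8000

P40 = 36.8000


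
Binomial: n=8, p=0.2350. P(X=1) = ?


C(8,1) = 8
p^1 = 0.235000
(1-p)^7 = 0.153331
P = 8 * 0.235000 * 0.153331 = 0.2883

P(X=1) = 0.2883


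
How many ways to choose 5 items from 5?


C(5,5) = 5!/(5! × 0!)
= 120/(120 × 1)
= 1

C(5,5) = 1


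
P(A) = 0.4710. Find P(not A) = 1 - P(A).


P(not A) = 1 - 0.4710 = 0.5290

P(not A) = 0.5290


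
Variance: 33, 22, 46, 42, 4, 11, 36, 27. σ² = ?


Mean = 27.6250
Squared deviations: 28.8906, 31.6406, 337.6406, 206.6406, 558.1406, 276.3906, 70.1406, 0.3906
Sum = 1509.8750
Variance = 1509.8750/8 = 188.7344

Variance = 188.7344


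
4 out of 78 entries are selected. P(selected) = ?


P = 4/78 = 0.0513

P = 0.0513


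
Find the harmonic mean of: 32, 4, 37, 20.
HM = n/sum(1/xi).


Sum of reciprocals = 1/32 + 1/4 + 1/37 + 1/20 = 0.358277
HM = 4/0.358277 = 11.1645

HM = 11.1645


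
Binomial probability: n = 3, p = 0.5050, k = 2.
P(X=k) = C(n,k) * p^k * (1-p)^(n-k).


C(3,2) = 3
p^2 = 0.255025
(1-p)^1 = 0.495000
P = 3 * 0.255025 * 0.495000 = 0.3787

P(X=2) = 0.3787


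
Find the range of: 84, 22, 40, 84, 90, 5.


Max = 90, Min = 5
Range = 90 - 5 = 85

Range = 85


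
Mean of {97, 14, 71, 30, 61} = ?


Sum = 97 + 14 + 71 + 30 + 61 = 273
n = 5
Mean = 273/5 = 54.6000

Mean = 54.6000


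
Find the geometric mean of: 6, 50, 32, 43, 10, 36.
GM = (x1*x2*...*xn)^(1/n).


Product = 6 × 50 × 32 × 43 × 10 × 36 = 148608000
GM = 148608000^(1/6) = 23.0148

GM = 23.0148
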